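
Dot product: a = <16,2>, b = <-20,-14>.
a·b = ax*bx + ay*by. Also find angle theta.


a·b = 16*(-20) + 2*(-14) = -320 - 28 = -348
|a| = sqrt(256+4) = 16.1245
|b| = sqrt(400+196) = 24.4131
cos(theta) = -348/(sqrt(260)*sqrt(596)) = -348/sqrt(154960) = -0.884035
theta = arccos(-348/sqrt(154960)) = 152.1330 degrees

a·b = -348, theta = 152.1330 deg


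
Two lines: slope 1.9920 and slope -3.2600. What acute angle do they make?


m1-m2 = 5.252
1+m1*m2 = -5.49392
tan(theta) = |5.252/(-5.49392)| = 0.955966
theta = arctan(|5.252/(-5.49392)|) = 43.7103 degrees (acute angle)

43.7103 degrees


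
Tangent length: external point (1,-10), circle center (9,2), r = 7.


d = sqrt((1-9)^2 + (-10-2)^2) = sqrt(64+144) = 14.4222
L = sqrt(208.0000 - 49) = sqrt(159.0000) = 12.6095

12.6095


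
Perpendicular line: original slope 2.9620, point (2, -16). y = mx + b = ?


Perpendicular slope = -1/m1 = -1/2.9620 = -0.3376
b2 = y0 - m2*x0 = -16 + 2/2.9620 = -16 + 0.6752 = -15.3248

y = -0.3376x - 15.3248


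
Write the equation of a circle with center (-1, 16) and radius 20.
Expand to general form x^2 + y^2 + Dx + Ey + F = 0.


(x+ 1)^2 + (y-16)^2 = 20^2
D = -2h = 2, E = -2k = -32
F = h^2+k^2-r^2 = 1+256-400 = -143

x^2 + y^2 + 2x - 32y - 143 = 0


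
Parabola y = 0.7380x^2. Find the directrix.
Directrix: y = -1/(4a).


a = 0.7380
1/(4a) = 0.3388
directrix: y = -0.3388 = -0.3388

y = -0.3388


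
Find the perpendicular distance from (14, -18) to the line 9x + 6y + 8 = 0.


|9*14 + 6*(-18) + 8| = |26| = 26
sqrt(81 + 36) = sqrt(117) = 10.8167
d = 26/sqrt(117) = 2.4037

2.4037


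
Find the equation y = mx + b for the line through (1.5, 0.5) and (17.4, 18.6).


m = (18.1)/(15.9) = 1.1384
b = y1 - m*x1 = 0.5 - (18.1*1.5)/(15.9) = 0.5 - 1.7075 = -1.2075

y = 1.1384x - 1.2075


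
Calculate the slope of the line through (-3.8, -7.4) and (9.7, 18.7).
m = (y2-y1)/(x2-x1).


dy = 18.7 + 7.4 = 26.1
dx = 9.7 + 3.8 = 13.5
m = 26.1/13.5 = 1.9333

m = 1.9333


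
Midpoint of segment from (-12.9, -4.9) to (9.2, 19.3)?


Mx = (-12.9 + 9.2)/2 = -3.7/2 = -1.8500
My = (-4.9 + 19.3)/2 = 14.4/2 = 7.2000

(-1.8500, 7.2000)


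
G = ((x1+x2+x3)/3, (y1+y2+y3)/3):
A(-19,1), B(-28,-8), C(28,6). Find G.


Gx = (-19- 28+28)/3 = -19/3 = -6.3333
Gy = (1- 8+6)/3 = -1/3 = -0.3333

G = (-6.3333, -0.3333)


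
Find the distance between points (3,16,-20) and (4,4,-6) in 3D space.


dx=1, dy=-12, dz=14
d = sqrt(1+144+196) = sqrt(341) = 18.4662

18.4662


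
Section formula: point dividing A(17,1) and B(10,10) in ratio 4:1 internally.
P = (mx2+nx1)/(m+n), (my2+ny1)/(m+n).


Px = (4*10 + 1*17)/5 = 57/5 = 11.4000
Py = (4*10 + 1*1)/5 = 41/5 = 8.2000

P = (11.4000, 8.2000)


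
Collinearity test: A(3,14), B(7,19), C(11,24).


3*(19-24) + 7*(24-14) + 11*(14-19)
= -15 + 70 - 55 = 0

Yes, collinear (determinant = 0)


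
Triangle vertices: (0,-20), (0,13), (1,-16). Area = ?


0*(13+ 16) = 0
0*(-16+ 20) = 0
1*(-20-13) = -33
sum = -33
Area = |-33|/2 = 16.5000

16.5000 sq units


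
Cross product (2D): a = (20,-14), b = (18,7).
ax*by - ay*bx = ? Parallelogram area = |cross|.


cross = 20*7 + 14*18 = 140 + 252 = 392
Parallelogram area = |392| = 392

cross = 392, parallelogram area = 392


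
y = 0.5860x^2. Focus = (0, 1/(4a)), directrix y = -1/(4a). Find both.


a = 0.5860
1/(4a) = 0.4266
Focus = (0, 0.4266)
Directrix: y = -0.4266

Focus = (0, 0.4266), Directrix: y = -0.4266


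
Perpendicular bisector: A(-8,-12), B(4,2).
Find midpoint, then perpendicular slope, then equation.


Midpoint = (-2, -5)
Slope of AB = dy/dx = 14/12 = 1.1667
Perp slope = -dx/dy = -12/14 = -0.8571
b = My - (perp slope)*Mx = -5 + (12*(-2))/14 = -5 - 1.7143 = -6.7143

y = -0.8571x - 6.7143


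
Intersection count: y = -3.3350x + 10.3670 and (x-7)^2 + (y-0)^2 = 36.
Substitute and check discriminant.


Substitute y = -3.3350x + 10.3670: (x-7)^2 + (-3.3350x+10.3670-0)^2 = 36
Expand to Ax^2 + Bx + C = 0, where b-k = 10.367
A = 1+m^2 = 12.122225
B = 2(m(b-k) - h) = 2(-3.3350*10.367 - 7) = -83.14789
C = h^2 + (b-k)^2 - r^2 = 49 + 107.474689 - 36 = 120.474689
disc = B^2-4AC = 6913.5716 - 5841.6851 = 1071.8865
disc > 0

2 intersection points


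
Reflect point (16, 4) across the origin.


Reflection rule for origin: (-x, -y)
(16, 4) -> (-16, -4)

(-16, -4)


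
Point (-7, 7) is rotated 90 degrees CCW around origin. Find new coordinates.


cos(90) = 0, sin(90) = 1
x' = -7*0 - 7*1 = -7
y' = -7*1 + 7*0 = -7

(-7, -7)


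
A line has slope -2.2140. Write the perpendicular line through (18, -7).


Perpendicular slope = -1/m1 = -1/(-2.2140) = 0.4517
b2 = y0 - m2*x0 = -7 + 18/(-2.2140) = -7 - 8.1301 = -15.1301

y = 0.4517x - 15.1301


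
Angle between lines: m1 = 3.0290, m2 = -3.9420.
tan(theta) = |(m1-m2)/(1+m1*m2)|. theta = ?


m1-m2 = 6.971
1+m1*m2 = -10.940318
tan(theta) = |6.971/(-10.940318)| = 0.637184
theta = arctan(|6.971/(-10.940318)|) = 32.5047 degrees (acute angle)

32.5047 degrees


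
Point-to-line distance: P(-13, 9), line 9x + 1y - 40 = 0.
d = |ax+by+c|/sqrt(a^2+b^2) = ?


|9*(-13) + 1*9 - 40| = |-148| = 148
sqrt(81 + 1) = sqrt(82) = 9.0554
d = 148/sqrt(82) = 16.3439

16.3439


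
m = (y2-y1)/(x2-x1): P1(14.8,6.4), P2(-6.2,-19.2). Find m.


dy = -19.2 - 6.4 = -25.6
dx = -6.2 - 14.8 = -21.0
m = -25.6/(-21.0) = 1.2190

m = 1.2190


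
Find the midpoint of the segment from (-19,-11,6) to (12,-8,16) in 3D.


Mx = (-19+12)/2 = -3.5000
My = (-11- 8)/2 = -9.5000
Mz = (6+16)/2 = 11.0000

M = (-3.5000, -9.5000, 11.0000)


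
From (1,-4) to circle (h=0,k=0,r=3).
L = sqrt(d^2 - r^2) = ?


d = sqrt((1-0)^2 + (-4-0)^2) = sqrt(1+16) = 4.1231
L = sqrt(17.0000 - 9) = sqrt(8.0000) = 2.8284

2.8284


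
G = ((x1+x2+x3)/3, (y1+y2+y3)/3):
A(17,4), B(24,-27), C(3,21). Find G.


Gx = (17+24+3)/3 = 44/3 = 14.6667
Gy = (4- 27+21)/3 = -2/3 = -0.6667

G = (14.6667, -0.6667)


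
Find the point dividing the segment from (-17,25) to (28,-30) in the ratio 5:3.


Px = (5*28 + 3*(-17))/8 = 89/8 = 11.1250
Py = (5*(-30) + 3*25)/8 = -75/8 = -9.3750

P = (11.1250, -9.3750)


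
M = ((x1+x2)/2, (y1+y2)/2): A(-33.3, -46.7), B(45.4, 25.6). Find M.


Mx = (-33.3 + 45.4)/2 = 12.1/2 = 6.0500
My = (-46.7 + 25.6)/2 = -21.1/2 = -10.5500

(6.0500, -10.5500)


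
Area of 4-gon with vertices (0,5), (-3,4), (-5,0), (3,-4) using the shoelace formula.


sum(xi*y_{i+1}) = 0*4 - 3*0 - 5*(-4) + 3*5 = 35
sum(yi*x_{i+1}) = 5*(-3) + 4*(-5) + 0*3 - 4*0 = -35
Area = |35 + 35|/2 = 70/2 = 35.0000

35.0000 sq units


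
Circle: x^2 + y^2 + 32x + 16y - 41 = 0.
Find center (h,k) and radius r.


h = -D/2 = -32/2 = -16
k = -E/2 = -16/2 = -8
r^2 = h^2 + k^2 - F = 256 + 64 + 41 = 361
r = 19

Center (-16, -8), radius = 19


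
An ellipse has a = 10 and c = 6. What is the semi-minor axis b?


b^2 = 10^2 - (6)^2 = 100 - 36 = 64
b = sqrt(64) = 8

b = 8


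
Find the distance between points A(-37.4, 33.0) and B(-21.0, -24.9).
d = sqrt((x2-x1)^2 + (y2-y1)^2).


dx = -21.0 + 37.4 = 16.4
dy = -24.9 - 33.0 = -57.9
d = sqrt(268.96 + 3352.41) = sqrt(3621.37) = 60.1778

60.1778


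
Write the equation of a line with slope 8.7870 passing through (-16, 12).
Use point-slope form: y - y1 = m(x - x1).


y - 12 = 8.7870(x + 16)
y = 8.7870x + 12 - 8.7870*(-16)
y = 8.7870x + 152.5920

y = 8.7870x + 152.5920


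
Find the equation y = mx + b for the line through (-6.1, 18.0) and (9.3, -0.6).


m = (-18.6)/(15.4) = -1.2078
b = y1 - m*x1 = 18.0 - (-18.6*(-6.1))/(15.4) = 18.0 - 7.3675 = 10.6325

y = -1.2078x + 10.6325


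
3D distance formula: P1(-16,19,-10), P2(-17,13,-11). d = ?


dx=-1, dy=-6, dz=-1
d = sqrt(1+36+1) = sqrt(38) = 6.1644

6.1644


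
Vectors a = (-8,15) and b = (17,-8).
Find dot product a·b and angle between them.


a·b = -8*17 + 15*(-8) = -136 - 120 = -256
|a| = sqrt(64+225) = 17.0000
|b| = sqrt(289+64) = 18.7883
cos(theta) = -256/(sqrt(289)*sqrt(353)) = -256/sqrt(102017) = -0.801500
theta = arccos(-256/sqrt(102017)) = 143.2736 degrees

a·b = -256, theta = 143.2736 deg


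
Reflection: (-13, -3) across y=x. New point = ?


Reflection rule for y=x: (y, x)
(-13, -3) -> (-3, -13)

(-3, -13)


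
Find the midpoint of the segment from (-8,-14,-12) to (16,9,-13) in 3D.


Mx = (-8+16)/2 = 4.0000
My = (-14+9)/2 = -2.5000
Mz = (-12- 13)/2 = -12.5000

M = (4.0000, -2.5000, -12.5000)


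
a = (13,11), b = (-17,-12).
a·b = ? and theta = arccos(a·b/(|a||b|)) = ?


a·b = 13*(-17) + 11*(-12) = -221 - 132 = -353
|a| = sqrt(169+121) = 17.0294
|b| = sqrt(289+144) = 20.8087
cos(theta) = -353/(sqrt(290)*sqrt(433)) = -353/sqrt(125570) = -0.996166
theta = arccos(-353/sqrt(125570)) = 174.9812 degrees

a·b = -353, theta = 174.9812 deg


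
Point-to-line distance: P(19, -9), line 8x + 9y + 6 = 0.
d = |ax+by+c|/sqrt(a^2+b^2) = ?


|8*19 + 9*(-9) + 6| = |77| = 77
sqrt(64 + 81) = sqrt(145) = 12.0416
d = 77/sqrt(145) = 6.3945

6.3945


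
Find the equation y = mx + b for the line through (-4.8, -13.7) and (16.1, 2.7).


m = (16.4)/(20.9) = 0.7847
b = y1 - m*x1 = -13.7 - (16.4*(-4.8))/(20.9) = -13.7 + 3.7665 = -9.9335

y = 0.7847x - 9.9335


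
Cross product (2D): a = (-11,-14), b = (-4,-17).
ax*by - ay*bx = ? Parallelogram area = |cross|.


cross = -11*(-17) + 14*(-4) = 187 - 56 = 131
Parallelogram area = |131| = 131

cross = 131, parallelogram area = 131


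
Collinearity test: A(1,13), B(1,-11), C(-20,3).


1*(-11-3) + 1*(3-13) - 20*(13+ 11)
= -14 - 10 - 480 = -504

No, not collinear (determinant = -504)


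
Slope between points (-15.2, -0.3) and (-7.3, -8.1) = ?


dy = -8.1 + 0.3 = -7.8
dx = -7.3 + 15.2 = 7.9
m = -7.8/7.9 = -0.9873

m = -0.9873


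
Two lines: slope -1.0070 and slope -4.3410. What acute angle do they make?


m1-m2 = 3.334
1+m1*m2 = 5.371387
tan(theta) = |3.334/5.371387| = 0.620696
theta = arctan(|3.334/5.371387|) = 31.8277 degrees (acute angle)

31.8277 degrees


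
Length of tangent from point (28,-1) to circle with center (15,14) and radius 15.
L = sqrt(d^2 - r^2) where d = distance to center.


d = sqrt((28-15)^2 + (-1-14)^2) = sqrt(169+225) = 19.8494
L = sqrt(394.0000 - 225) = sqrt(169.0000) = 13.0000

13.0000


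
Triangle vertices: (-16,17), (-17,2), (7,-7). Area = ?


-16*(2+ 7) = -144
-17*(-7-17) = 408
7*(17-2) = 105
sum = 369
Area = |369|/2 = 184.5000

184.5000 sq units


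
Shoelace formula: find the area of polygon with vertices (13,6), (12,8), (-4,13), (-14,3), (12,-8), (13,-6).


sum(xi*y_{i+1}) = 13*8 + 12*13 - 4*3 - 14*(-8) + 12*(-6) + 13*6 = 366
sum(yi*x_{i+1}) = 6*12 + 8*(-4) + 13*(-14) + 3*12 - 8*13 - 6*13 = -288
Area = |366 + 288|/2 = 654/2 = 327.0000

327.0000 sq units


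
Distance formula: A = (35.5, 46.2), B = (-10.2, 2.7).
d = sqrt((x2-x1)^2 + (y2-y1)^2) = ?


dx = -10.2 - 35.5 = -45.7
dy = 2.7 - 46.2 = -43.5
d = sqrt(2088.49 + 1892.25) = sqrt(3980.74) = 63.0931

63.0931


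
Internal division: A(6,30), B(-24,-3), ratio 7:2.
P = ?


Px = (7*(-24) + 2*6)/9 = -156/9 = -17.3333
Py = (7*(-3) + 2*30)/9 = 39/9 = 4.3333

P = (-17.3333, 4.3333)


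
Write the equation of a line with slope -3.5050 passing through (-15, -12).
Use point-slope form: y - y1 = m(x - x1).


y + 12 = -3.5050(x + 15)
y = -3.5050x - 12 + 3.5050*(-15)
y = -3.5050x - 64.5750

y = -3.5050x - 64.5750


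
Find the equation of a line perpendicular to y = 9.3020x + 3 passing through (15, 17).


Perpendicular slope = -1/m1 = -1/9.3020 = -0.1075
b2 = y0 - m2*x0 = 17 + 15/9.3020 = 17 + 1.6126 = 18.6126

y = -0.1075x + 18.6126


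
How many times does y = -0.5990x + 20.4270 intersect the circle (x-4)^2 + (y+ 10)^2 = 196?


Substitute y = -0.5990x + 20.4270: (x-4)^2 + (-0.5990x+20.4270+ 10)^2 = 196
Expand to Ax^2 + Bx + C = 0, where b-k = 30.427
A = 1+m^2 = 1.358801
B = 2(m(b-k) - h) = 2(-0.5990*30.427 - 4) = -44.451546
C = h^2 + (b-k)^2 - r^2 = 16 + 925.802329 - 196 = 745.802329
disc = B^2-4AC = 1975.9399 - 4053.5878 = -2077.6479
disc < 0

0 intersection points


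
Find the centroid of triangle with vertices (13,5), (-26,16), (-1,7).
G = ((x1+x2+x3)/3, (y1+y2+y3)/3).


Gx = (13- 26- 1)/3 = -14/3 = -4.6667
Gy = (5+16+7)/3 = 28/3 = 9.3333

G = (-4.6667, 9.3333)


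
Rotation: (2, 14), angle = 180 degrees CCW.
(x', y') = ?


cos(180) = -1, sin(180) = 0
x' = 2*(-1) - 14*0 = -2
y' = 2*0 + 14*(-1) = -14

(-2, -14)


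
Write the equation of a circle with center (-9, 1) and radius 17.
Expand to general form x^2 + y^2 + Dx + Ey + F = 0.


(x+ 9)^2 + (y-1)^2 = 17^2
D = -2h = 18, E = -2k = -2
F = h^2+k^2-r^2 = 81+1-289 = -207

x^2 + y^2 + 18x - 2y - 207 = 0


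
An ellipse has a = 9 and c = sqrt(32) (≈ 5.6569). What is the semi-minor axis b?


b^2 = 9^2 - (sqrt(32))^2 = 81 - 32 = 49
b = sqrt(49) = 7

b = 7


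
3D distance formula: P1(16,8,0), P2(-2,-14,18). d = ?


dx=-18, dy=-22, dz=18
d = sqrt(324+484+324) = sqrt(1132) = 33.6452

33.6452


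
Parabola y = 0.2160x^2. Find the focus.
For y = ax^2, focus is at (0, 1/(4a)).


a = 0.2160
4a = 0.8640
focus = (0, 1/0.8640) = (0, 1.1574)

Focus = (0, 1.1574)


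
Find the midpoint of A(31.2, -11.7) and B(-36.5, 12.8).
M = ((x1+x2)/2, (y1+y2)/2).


Mx = (31.2 - 36.5)/2 = -5.3/2 = -2.6500
My = (-11.7 + 12.8)/2 = 1.1/2 = 0.5500

(-2.6500, 0.5500)


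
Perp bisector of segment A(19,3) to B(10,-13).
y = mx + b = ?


Midpoint = (14.5, -5)
Slope of AB = dy/dx = -16/(-9) = 1.7778
Perp slope = -dx/dy = -9/16 = -0.5625
b = My - (perp slope)*Mx = -5 + (-9*14.5)/(-16) = -5 + 8.1562 = 3.1562

y = -0.5625x + 3.1562


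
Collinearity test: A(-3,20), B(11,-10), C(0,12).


-3*(-10-12) + 11*(12-20) + 0*(20+ 10)
= 66 - 88 + 0 = -22

No, not collinear (determinant = -22)


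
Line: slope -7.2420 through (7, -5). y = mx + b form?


y + 5 = -7.2420(x - 7)
y = -7.2420x - 5 + 7.2420*7
y = -7.2420x + 45.6940

y = -7.2420x + 45.6940


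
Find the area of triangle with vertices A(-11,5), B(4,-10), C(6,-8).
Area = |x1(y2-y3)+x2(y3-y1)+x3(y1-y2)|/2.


-11*(-10+ 8) = 22
4*(-8-5) = -52
6*(5+ 10) = 90
sum = 60
Area = |60|/2 = 30.0000

30.0000 sq units


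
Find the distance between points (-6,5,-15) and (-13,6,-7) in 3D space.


dx=-7, dy=1, dz=8
d = sqrt(49+1+64) = sqrt(114) = 10.6771

10.6771


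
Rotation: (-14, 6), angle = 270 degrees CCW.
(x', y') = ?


cos(270) = 0, sin(270) = -1
x' = -14*0 - 6*(-1) = 6
y' = -14*(-1) + 6*0 = 14

(6, 14)


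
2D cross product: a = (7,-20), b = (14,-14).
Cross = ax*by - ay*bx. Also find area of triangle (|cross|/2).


cross = 7*(-14) + 20*14 = -98 + 280 = 182
Triangle area = |182|/2 = 182/2 = 91.0000

cross = 182, triangle area = 91.0000


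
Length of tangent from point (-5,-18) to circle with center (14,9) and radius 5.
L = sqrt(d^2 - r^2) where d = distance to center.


d = sqrt((-5-14)^2 + (-18-9)^2) = sqrt(361+729) = 33.0151
L = sqrt(1090.0000 - 25) = sqrt(1065.0000) = 32.6343

32.6343


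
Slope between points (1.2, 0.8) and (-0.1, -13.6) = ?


dy = -13.6 - 0.8 = -14.4
dx = -0.1 - 1.2 = -1.3
m = -14.4/(-1.3) = 11.0769

m = 11.0769


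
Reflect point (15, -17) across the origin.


Reflection rule for origin: (-x, -y)
(15, -17) -> (-15, 17)

(-15, 17)


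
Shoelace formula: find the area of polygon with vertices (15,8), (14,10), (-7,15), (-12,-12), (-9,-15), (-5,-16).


sum(xi*y_{i+1}) = 15*10 + 14*15 - 7*(-12) - 12*(-15) - 9*(-16) - 5*8 = 728
sum(yi*x_{i+1}) = 8*14 + 10*(-7) + 15*(-12) - 12*(-9) - 15*(-5) - 16*15 = -195
Area = |728 + 195|/2 = 923/2 = 461.5000

461.5000 sq units


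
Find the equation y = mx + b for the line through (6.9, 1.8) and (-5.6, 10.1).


m = (8.3)/(-12.5) = -0.6640
b = y1 - m*x1 = 1.8 - (8.3*6.9)/(-12.5) = 1.8 + 4.5816 = 6.3816

y = -0.6640x + 6.3816


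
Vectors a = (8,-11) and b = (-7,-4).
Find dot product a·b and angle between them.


a·b = 8*(-7) - 11*(-4) = -56 + 44 = -12
|a| = sqrt(64+121) = 13.6015
|b| = sqrt(49+16) = 8.0623
cos(theta) = -12/(sqrt(185)*sqrt(65)) = -12/sqrt(12025) = -0.109431
theta = arccos(-12/sqrt(12025)) = 96.2825 degrees

a·b = -12, theta = 96.2825 deg


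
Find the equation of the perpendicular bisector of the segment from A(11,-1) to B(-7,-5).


Midpoint = (2, -3)
Slope of AB = dy/dx = -4/(-18) = 0.2222
Perp slope = -dx/dy = -18/4 = -4.5000
b = My - (perp slope)*Mx = -3 + (-18*2)/(-4) = -3 + 9.0000 = 6.0000

y = -4.5000x + 6.0000


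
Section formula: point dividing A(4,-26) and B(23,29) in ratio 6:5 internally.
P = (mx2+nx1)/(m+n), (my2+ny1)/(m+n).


Px = (6*23 + 5*4)/11 = 158/11 = 14.3636
Py = (6*29 + 5*(-26))/11 = 44/11 = 4.0000

P = (14.3636, 4.0000)


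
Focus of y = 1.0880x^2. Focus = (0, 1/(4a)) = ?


a = 1.0880
4a = 4.3520
focus = (0, 1/4.3520) = (0, 0.2298)

Focus = (0, 0.2298)


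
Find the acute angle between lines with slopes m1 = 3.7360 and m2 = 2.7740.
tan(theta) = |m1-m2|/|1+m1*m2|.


m1-m2 = 0.962
1+m1*m2 = 11.363664
tan(theta) = |0.962/11.363664| = 0.084656
theta = arctan(|0.962/11.363664|) = 4.8389 degrees (acute angle)

4.8389 degrees


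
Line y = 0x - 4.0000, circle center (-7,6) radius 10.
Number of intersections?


Substitute y = 0x - 4.0000: (x+ 7)^2 + (0x- 4.0000-6)^2 = 100
Expand to Ax^2 + Bx + C = 0, where b-k = -10
A = 1+m^2 = 1
B = 2(m(b-k) - h) = 2(0*(-10) + 7) = 14
C = h^2 + (b-k)^2 - r^2 = 49 + 100 - 100 = 49
disc = B^2-4AC = 196.0000 - 196.0000 = 0
disc = 0

1 intersection point (tangent)


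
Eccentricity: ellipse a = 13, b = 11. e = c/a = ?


c = sqrt(169-121) = sqrt(48) = 6.9282
e = c/a = sqrt(48)/13 = 0.5329

e = 0.5329


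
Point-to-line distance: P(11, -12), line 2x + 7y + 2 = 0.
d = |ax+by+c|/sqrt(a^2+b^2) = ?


|2*11 + 7*(-12) + 2| = |-60| = 60
sqrt(4 + 49) = sqrt(53) = 7.2801
d = 60/sqrt(53) = 8.2416

8.2416


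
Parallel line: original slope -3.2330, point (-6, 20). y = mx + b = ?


Parallel lines have equal slopes.
m2 = -3.2330
b2 = 20 + 3.2330*(-6) = 0.6020

y = -3.2330x + 0.6020


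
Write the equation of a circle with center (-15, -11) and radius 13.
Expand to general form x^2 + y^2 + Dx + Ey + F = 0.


(x+ 15)^2 + (y+ 11)^2 = 13^2
D = -2h = 30, E = -2k = 22
F = h^2+k^2-r^2 = 225+121-169 = 177

x^2 + y^2 + 30x + 22y + 177 = 0


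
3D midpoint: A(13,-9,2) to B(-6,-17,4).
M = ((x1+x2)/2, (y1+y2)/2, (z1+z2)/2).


Mx = (13- 6)/2 = 3.5000
My = (-9- 17)/2 = -13.0000
Mz = (2+4)/2 = 3.0000

M = (3.5000, -13.0000, 3.0000)


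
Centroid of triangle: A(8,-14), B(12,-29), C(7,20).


Gx = (8+12+7)/3 = 27/3 = 9.0000
Gy = (-14- 29+20)/3 = -23/3 = -7.6667

G = (9.0000, -7.6667)


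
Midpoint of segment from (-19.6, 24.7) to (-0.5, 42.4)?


Mx = (-19.6 - 0.5)/2 = -20.1/2 = -10.0500
My = (24.7 + 42.4)/2 = 67.1/2 = 33.5500

(-10.0500, 33.5500)


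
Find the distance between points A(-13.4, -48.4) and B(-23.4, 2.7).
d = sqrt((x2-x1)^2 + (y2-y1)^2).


dx = -23.4 + 13.4 = -10
dy = 2.7 + 48.4 = 51.1
d = sqrt(100 + 2611.21) = sqrt(2711.21) = 52.0693

52.0693


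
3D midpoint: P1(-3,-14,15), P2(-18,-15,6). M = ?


Mx = (-3- 18)/2 = -10.5000
My = (-14- 15)/2 = -14.5000
Mz = (15+6)/2 = 10.5000

M = (-10.5000, -14.5000, 10.5000)


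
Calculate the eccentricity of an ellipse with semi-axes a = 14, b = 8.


c = sqrt(196-64) = sqrt(132) = 11.4891
e = c/a = sqrt(132)/14 = 0.8207

e = 0.8207


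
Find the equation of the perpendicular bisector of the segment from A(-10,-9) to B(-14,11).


Midpoint = (-12, 1)
Slope of AB = dy/dx = 20/(-4) = -5.0000
Perp slope = -dx/dy = 4/20 = 0.2000
b = My - (perp slope)*Mx = 1 + (-4*(-12))/20 = 1 + 2.4000 = 3.4000

y = 0.2000x + 3.4000


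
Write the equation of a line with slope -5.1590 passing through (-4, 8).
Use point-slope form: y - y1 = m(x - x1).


y - 8 = -5.1590(x + 4)
y = -5.1590x + 8 + 5.1590*(-4)
y = -5.1590x - 12.6360

y = -5.1590x - 12.6360


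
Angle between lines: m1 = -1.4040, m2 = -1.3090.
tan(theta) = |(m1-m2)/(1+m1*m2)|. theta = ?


m1-m2 = -0.095
1+m1*m2 = 2.837836
tan(theta) = |-0.095/2.837836| = 0.033476
theta = arctan(|-0.095/2.837836|) = 1.9173 degrees (acute angle)

1.9173 degrees


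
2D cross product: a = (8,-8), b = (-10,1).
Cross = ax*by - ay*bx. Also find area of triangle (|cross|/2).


cross = 8*1 + 8*(-10) = 8 - 80 = -72
Triangle area = |-72|/2 = 72/2 = 36.0000

cross = -72, triangle area = 36.0000


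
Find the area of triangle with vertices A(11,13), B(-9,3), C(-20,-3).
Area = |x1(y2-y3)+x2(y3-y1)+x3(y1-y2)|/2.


11*(3+ 3) = 66
-9*(-3-13) = 144
-20*(13-3) = -200
sum = 10
Area = |10|/2 = 5.0000

5.0000 sq units


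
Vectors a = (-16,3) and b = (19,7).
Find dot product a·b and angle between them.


a·b = -16*19 + 3*7 = -304 + 21 = -283
|a| = sqrt(256+9) = 16.2788
|b| = sqrt(361+49) = 20.2485
cos(theta) = -283/(sqrt(265)*sqrt(410)) = -283/sqrt(108650) = -0.858562
theta = arccos(-283/sqrt(108650)) = 149.1555 degrees

a·b = -283, theta = 149.1555 deg


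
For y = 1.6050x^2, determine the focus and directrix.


a = 1.6050
1/(4a) = 0.1558
Focus = (0, 0.1558)
Directrix: y = -0.1558

Focus = (0, 0.1558), Directrix: y = -0.1558


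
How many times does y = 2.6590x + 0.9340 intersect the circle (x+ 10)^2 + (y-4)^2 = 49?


Substitute y = 2.6590x + 0.9340: (x+ 10)^2 + (2.6590x+0.9340-4)^2 = 49
Expand to Ax^2 + Bx + C = 0, where b-k = -3.066
A = 1+m^2 = 8.070281
B = 2(m(b-k) - h) = 2(2.6590*(-3.066) + 10) = 3.695012
C = h^2 + (b-k)^2 - r^2 = 100 + 9.400356 - 49 = 60.400356
disc = B^2-4AC = 13.6531 - 1949.7914 = -1936.1383
disc < 0

0 intersection points


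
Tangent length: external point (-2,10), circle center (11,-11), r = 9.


d = sqrt((-2-11)^2 + (10+ 11)^2) = sqrt(169+441) = 24.6982
L = sqrt(610.0000 - 81) = sqrt(529.0000) = 23.0000

23.0000


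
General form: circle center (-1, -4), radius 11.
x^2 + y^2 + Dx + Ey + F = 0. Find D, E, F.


(x+ 1)^2 + (y+ 4)^2 = 11^2
D = -2h = 2, E = -2k = 8
F = h^2+k^2-r^2 = 1+16-121 = -104

D = 2, E = 8, F = -104


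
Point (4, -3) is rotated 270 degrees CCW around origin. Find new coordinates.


cos(270) = 0, sin(270) = -1
x' = 4*0 + 3*(-1) = -3
y' = 4*(-1) - 3*0 = -4

(-3, -4)


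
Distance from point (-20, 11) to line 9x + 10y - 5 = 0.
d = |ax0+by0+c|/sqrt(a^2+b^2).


|9*(-20) + 10*11 - 5| = |-75| = 75
sqrt(81 + 100) = sqrt(181) = 13.4536
d = 75/sqrt(181) = 5.5747

5.5747


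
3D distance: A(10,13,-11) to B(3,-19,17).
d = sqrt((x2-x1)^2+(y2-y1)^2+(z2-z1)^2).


dx=-7, dy=-32, dz=28
d = sqrt(49+1024+784) = sqrt(1857) = 43.0929

43.0929


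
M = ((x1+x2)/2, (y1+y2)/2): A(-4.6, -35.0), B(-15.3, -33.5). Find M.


Mx = (-4.6 - 15.3)/2 = -19.9/2 = -9.9500
My = (-35.0 - 33.5)/2 = -68.5/2 = -34.2500

(-9.9500, -34.2500)


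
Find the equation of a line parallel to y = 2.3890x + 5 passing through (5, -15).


Parallel lines have equal slopes.
m2 = 2.3890
b2 = -15 - 2.3890*5 = -26.9450

y = 2.3890x - 26.9450


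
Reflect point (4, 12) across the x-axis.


Reflection rule for x-axis: (x, -y)
(4, 12) -> (4, -12)

(4, -12)


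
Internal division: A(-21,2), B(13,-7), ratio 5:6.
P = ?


Px = (5*13 + 6*(-21))/11 = -61/11 = -5.5455
Py = (5*(-7) + 6*2)/11 = -23/11 = -2.0909

P = (-5.5455, -2.0909)


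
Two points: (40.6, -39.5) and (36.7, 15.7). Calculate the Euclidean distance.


dx = 36.7 - 40.6 = -3.9
dy = 15.7 + 39.5 = 55.2
d = sqrt(15.21 + 3047.04) = sqrt(3062.25) = 55.3376

55.3376


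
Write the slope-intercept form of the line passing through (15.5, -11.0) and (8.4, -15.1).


m = (-4.1)/(-7.1) = 0.5775
b = y1 - m*x1 = -11.0 - (-4.1*15.5)/(-7.1) = -11.0 - 8.9507 = -19.9507

y = 0.5775x - 19.9507


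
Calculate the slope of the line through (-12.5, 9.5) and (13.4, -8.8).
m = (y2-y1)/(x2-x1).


dy = -8.8 - 9.5 = -18.3
dx = 13.4 + 12.5 = 25.9
m = -18.3/25.9 = -0.7066

m = -0.7066


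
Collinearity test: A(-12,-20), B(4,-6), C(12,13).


-12*(-6-13) + 4*(13+ 20) + 12*(-20+ 6)
= 228 + 132 - 168 = 192

No, not collinear (determinant = 192)


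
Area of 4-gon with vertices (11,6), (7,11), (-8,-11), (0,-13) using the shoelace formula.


sum(xi*y_{i+1}) = 11*11 + 7*(-11) - 8*(-13) + 0*6 = 148
sum(yi*x_{i+1}) = 6*7 + 11*(-8) - 11*0 - 13*11 = -189
Area = |148 + 189|/2 = 337/2 = 168.5000

168.5000 sq units


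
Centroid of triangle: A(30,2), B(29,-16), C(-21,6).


Gx = (30+29- 21)/3 = 38/3 = 12.6667
Gy = (2- 16+6)/3 = -8/3 = -2.6667

G = (12.6667, -2.6667)


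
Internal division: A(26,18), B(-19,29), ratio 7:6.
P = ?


Px = (7*(-19) + 6*26)/13 = 23/13 = 1.7692
Py = (7*29 + 6*18)/13 = 311/13 = 23.9231

P = (1.7692, 23.9231)


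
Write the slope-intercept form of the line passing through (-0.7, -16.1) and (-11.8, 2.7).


m = (18.8)/(-11.1) = -1.6937
b = y1 - m*x1 = -16.1 - (18.8*(-0.7))/(-11.1) = -16.1 - 1.1856 = -17.2856

y = -1.6937x - 17.2856


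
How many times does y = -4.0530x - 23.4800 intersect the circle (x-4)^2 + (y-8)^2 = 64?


Substitute y = -4.0530x - 23.4800: (x-4)^2 + (-4.0530x- 23.4800-8)^2 = 64
Expand to Ax^2 + Bx + C = 0, where b-k = -31.48
A = 1+m^2 = 17.426809
B = 2(m(b-k) - h) = 2(-4.0530*(-31.48) - 4) = 247.17688
C = h^2 + (b-k)^2 - r^2 = 16 + 990.9904 - 64 = 942.9904
disc = B^2-4AC = 61096.4100 - 65733.2544 = -4636.8444
disc < 0

0 intersection points


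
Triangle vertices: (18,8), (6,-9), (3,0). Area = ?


18*(-9-0) = -162
6*(0-8) = -48
3*(8+ 9) = 51
sum = -159
Area = |-159|/2 = 79.5000

79.5000 sq units


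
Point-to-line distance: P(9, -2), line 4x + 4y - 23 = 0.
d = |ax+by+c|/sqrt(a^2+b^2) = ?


|4*9 + 4*(-2) - 23| = |5| = 5
sqrt(16 + 16) = sqrt(32) = 5.6569
d = 5/sqrt(32) = 0.8839

0.8839


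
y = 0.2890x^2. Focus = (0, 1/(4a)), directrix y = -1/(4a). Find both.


a = 0.2890
1/(4a) = 0.8651
Focus = (0, 0.8651)
Directrix: y = -0.8651

Focus = (0, 0.8651), Directrix: y = -0.8651


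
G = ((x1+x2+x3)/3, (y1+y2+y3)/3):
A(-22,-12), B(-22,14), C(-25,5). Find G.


Gx = (-22- 22- 25)/3 = -69/3 = -23.0000
Gy = (-12+14+5)/3 = 7/3 = 2.3333

G = (-23.0000, 2.3333)


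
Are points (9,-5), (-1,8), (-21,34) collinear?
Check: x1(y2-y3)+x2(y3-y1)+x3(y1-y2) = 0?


9*(8-34) - 1*(34+ 5) - 21*(-5-8)
= -234 - 39 + 273 = 0

Yes, collinear (determinant = 0)


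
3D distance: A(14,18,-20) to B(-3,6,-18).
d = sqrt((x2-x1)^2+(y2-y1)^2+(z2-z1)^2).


dx=-17, dy=-12, dz=2
d = sqrt(289+144+4) = sqrt(437) = 20.9045

20.9045


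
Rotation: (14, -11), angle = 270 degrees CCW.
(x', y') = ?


cos(270) = 0, sin(270) = -1
x' = 14*0 + 11*(-1) = -11
y' = 14*(-1) - 11*0 = -14

(-11, -14)


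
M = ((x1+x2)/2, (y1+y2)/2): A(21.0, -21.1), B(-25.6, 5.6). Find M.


Mx = (21.0 - 25.6)/2 = -4.6/2 = -2.3000
My = (-21.1 + 5.6)/2 = -15.5/2 = -7.7500

(-2.3000, -7.7500)


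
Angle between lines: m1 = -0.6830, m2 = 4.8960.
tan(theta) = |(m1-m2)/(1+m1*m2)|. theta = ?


m1-m2 = -5.579
1+m1*m2 = -2.343968
tan(theta) = |-5.579/(-2.343968)| = 2.380152
theta = arctan(|-5.579/(-2.343968)|) = 67.2107 degrees (acute angle)

67.2107 degrees


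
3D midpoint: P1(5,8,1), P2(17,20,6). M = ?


Mx = (5+17)/2 = 11.0000
My = (8+20)/2 = 14.0000
Mz = (1+6)/2 = 3.5000

M = (11.0000, 14.0000, 3.5000)


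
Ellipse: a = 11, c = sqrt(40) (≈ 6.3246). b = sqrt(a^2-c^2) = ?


b^2 = 11^2 - (sqrt(40))^2 = 121 - 40 = 81
b = sqrt(81) = 9

b = 9


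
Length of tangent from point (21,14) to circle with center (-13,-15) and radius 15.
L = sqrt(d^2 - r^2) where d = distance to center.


d = sqrt((21+ 13)^2 + (14+ 15)^2) = sqrt(1156+841) = 44.6878
L = sqrt(1997.0000 - 225) = sqrt(1772.0000) = 42.0951

42.0951


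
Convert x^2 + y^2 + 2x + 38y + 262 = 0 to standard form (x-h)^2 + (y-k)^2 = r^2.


h = -D/2 = -2/2 = -1
k = -E/2 = -38/2 = -19
r^2 = h^2 + k^2 - F = 1 + 361 - 262 = 100
r = 10

Center (-1, -19), radius = 10


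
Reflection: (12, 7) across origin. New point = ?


Reflection rule for origin: (-x, -y)
(12, 7) -> (-12, -7)

(-12, -7)


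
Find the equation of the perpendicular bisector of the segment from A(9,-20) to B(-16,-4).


Midpoint = (-3.5, -12)
Slope of AB = dy/dx = 16/(-25) = -0.6400
Perp slope = -dx/dy = 25/16 = 1.5625
b = My - (perp slope)*Mx = -12 + (-25*(-3.5))/16 = -12 + 5.4688 = -6.5312

y = 1.5625x - 6.5312


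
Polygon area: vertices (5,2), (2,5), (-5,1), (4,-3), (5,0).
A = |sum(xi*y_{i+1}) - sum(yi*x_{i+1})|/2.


sum(xi*y_{i+1}) = 5*5 + 2*1 - 5*(-3) + 4*0 + 5*2 = 52
sum(yi*x_{i+1}) = 2*2 + 5*(-5) + 1*4 - 3*5 + 0*5 = -32
Area = |52 + 32|/2 = 84/2 = 42.0000

42.0000 sq units


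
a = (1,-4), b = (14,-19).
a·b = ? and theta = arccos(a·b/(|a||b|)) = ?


a·b = 1*14 - 4*(-19) = 14 + 76 = 90
|a| = sqrt(1+16) = 4.1231
|b| = sqrt(196+361) = 23.6008
cos(theta) = 90/(sqrt(17)*sqrt(557)) = 90/sqrt(9469) = 0.924891
theta = arccos(90/sqrt(9469)) = 22.3481 degrees

a·b = 90, theta = 22.3481 deg


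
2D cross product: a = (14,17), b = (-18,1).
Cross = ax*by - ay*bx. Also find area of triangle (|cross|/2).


cross = 14*1 - 17*(-18) = 14 + 306 = 320
Triangle area = |320|/2 = 320/2 = 160.0000

cross = 320, triangle area = 160.0000


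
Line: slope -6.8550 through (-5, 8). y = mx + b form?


y - 8 = -6.8550(x + 5)
y = -6.8550x + 8 + 6.8550*(-5)
y = -6.8550x - 26.2750

y = -6.8550x - 26.2750


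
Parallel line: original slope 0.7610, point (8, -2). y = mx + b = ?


Parallel lines have equal slopes.
m2 = 0.7610
b2 = -2 - 0.7610*8 = -8.0880

y = 0.7610x - 8.0880


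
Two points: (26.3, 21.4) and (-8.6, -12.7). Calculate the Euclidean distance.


dx = -8.6 - 26.3 = -34.9
dy = -12.7 - 21.4 = -34.1
d = sqrt(1218.01 + 1162.81) = sqrt(2380.82) = 48.7936

48.7936


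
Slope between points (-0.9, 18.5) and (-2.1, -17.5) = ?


dy = -17.5 - 18.5 = -36.0
dx = -2.1 + 0.9 = -1.2
m = -36.0/(-1.2) = 30.0000

m = 30.0000


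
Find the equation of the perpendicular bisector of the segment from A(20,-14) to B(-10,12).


Midpoint = (5, -1)
Slope of AB = dy/dx = 26/(-30) = -0.8667
Perp slope = -dx/dy = 30/26 = 1.1538
b = My - (perp slope)*Mx = -1 + (-30*5)/26 = -1 - 5.7692 = -6.7692

y = 1.1538x - 6.7692


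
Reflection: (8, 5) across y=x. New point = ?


Reflection rule for y=x: (y, x)
(8, 5) -> (5, 8)

(5, 8)


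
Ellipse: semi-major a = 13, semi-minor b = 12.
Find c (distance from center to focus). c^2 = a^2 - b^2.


c^2 = 13^2 - 12^2 = 169 - 144 = 25
c = sqrt(25) = 5.0000

c = 5.0000


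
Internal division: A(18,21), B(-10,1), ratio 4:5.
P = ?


Px = (4*(-10) + 5*18)/9 = 50/9 = 5.5556
Py = (4*1 + 5*21)/9 = 109/9 = 12.1111

P = (5.5556, 12.1111)


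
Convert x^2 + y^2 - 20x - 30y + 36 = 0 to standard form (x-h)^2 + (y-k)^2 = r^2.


h = -D/2 = 20/2 = 10
k = -E/2 = 30/2 = 15
r^2 = h^2 + k^2 - F = 100 + 225 - 36 = 289
r = 17

Center (10, 15), radius = 17


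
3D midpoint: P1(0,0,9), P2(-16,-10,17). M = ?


Mx = (0- 16)/2 = -8.0000
My = (0- 10)/2 = -5.0000
Mz = (9+17)/2 = 13.0000

M = (-8.0000, -5.0000, 13.0000)


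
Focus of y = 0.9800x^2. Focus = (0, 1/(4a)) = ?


a = 0.9800
4a = 3.9200
focus = (0, 1/3.9200) = (0, 0.2551)

Focus = (0, 0.2551)


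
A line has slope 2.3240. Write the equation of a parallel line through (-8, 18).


Parallel lines have equal slopes.
m2 = 2.3240
b2 = 18 - 2.3240*(-8) = 36.5920

y = 2.3240x + 36.5920


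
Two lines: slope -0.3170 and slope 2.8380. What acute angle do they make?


m1-m2 = -3.155
1+m1*m2 = 0.100354
tan(theta) = |-3.155/0.100354| = 31.438707
theta = arctan(|-3.155/0.100354|) = 88.1782 degrees (acute angle)

88.1782 degrees


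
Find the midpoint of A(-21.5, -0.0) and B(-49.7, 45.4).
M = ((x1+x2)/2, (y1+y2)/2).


Mx = (-21.5 - 49.7)/2 = -71.2/2 = -35.6000
My = (-0.0 + 45.4)/2 = 45.4/2 = 22.7000

(-35.6000, 22.7000)


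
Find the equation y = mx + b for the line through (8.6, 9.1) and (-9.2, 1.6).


m = (-7.5)/(-17.8) = 0.4213
b = y1 - m*x1 = 9.1 - (-7.5*8.6)/(-17.8) = 9.1 - 3.6236 = 5.4764

y = 0.4213x + 5.4764


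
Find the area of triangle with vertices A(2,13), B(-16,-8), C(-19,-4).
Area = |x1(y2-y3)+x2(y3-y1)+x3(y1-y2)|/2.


2*(-8+ 4) = -8
-16*(-4-13) = 272
-19*(13+ 8) = -399
sum = -135
Area = |-135|/2 = 67.5000

67.5000 sq units


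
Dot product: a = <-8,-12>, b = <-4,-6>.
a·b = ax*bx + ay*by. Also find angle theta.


a·b = -8*(-4) - 12*(-6) = 32 + 72 = 104
|a| = sqrt(64+144) = 14.4222
|b| = sqrt(16+36) = 7.2111
cos(theta) = 104/(sqrt(208)*sqrt(52)) = 104/sqrt(10816) = 1
theta = arccos(104/sqrt(10816)) = 0 degrees

a·b = 104, theta = 0 deg


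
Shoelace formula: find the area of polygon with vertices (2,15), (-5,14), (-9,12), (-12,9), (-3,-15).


sum(xi*y_{i+1}) = 2*14 - 5*12 - 9*9 - 12*(-15) - 3*15 = 22
sum(yi*x_{i+1}) = 15*(-5) + 14*(-9) + 12*(-12) + 9*(-3) - 15*2 = -402
Area = |22 + 402|/2 = 424/2 = 212.0000

212.0000 sq units


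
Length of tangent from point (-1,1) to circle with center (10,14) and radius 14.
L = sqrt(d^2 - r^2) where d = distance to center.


d = sqrt((-1-10)^2 + (1-14)^2) = sqrt(121+169) = 17.0294
L = sqrt(290.0000 - 196) = sqrt(94.0000) = 9.6954

9.6954


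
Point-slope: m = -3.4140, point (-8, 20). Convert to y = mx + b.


y - 20 = -3.4140(x + 8)
y = -3.4140x + 20 + 3.4140*(-8)
y = -3.4140x - 7.3120

y = -3.4140x - 7.3120


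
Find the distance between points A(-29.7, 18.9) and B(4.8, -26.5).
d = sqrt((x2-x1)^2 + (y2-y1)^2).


dx = 4.8 + 29.7 = 34.5
dy = -26.5 - 18.9 = -45.4
d = sqrt(1190.25 + 2061.16) = sqrt(3251.41) = 57.0211

57.0211


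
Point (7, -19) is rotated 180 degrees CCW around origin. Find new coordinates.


cos(180) = -1, sin(180) = 0
x' = 7*(-1) + 19*0 = -7
y' = 7*0 - 19*(-1) = 19

(-7, 19)


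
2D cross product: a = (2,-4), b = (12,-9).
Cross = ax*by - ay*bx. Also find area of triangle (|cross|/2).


cross = 2*(-9) + 4*12 = -18 + 48 = 30
Triangle area = |30|/2 = 30/2 = 15.0000

cross = 30, triangle area = 15.0000


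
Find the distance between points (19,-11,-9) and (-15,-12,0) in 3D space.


dx=-34, dy=-1, dz=9
d = sqrt(1156+1+81) = sqrt(1238) = 35.1852

35.1852


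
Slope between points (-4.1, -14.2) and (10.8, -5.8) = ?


dy = -5.8 + 14.2 = 8.4
dx = 10.8 + 4.1 = 14.9
m = 8.4/14.9 = 0.5638

m = 0.5638


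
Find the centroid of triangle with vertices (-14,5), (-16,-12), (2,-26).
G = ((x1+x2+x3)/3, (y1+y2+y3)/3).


Gx = (-14- 16+2)/3 = -28/3 = -9.3333
Gy = (5- 12- 26)/3 = -33/3 = -11.0000

G = (-9.3333, -11.0000)


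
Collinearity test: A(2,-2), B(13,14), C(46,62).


2*(14-62) + 13*(62+ 2) + 46*(-2-14)
= -96 + 832 - 736 = 0

Yes, collinear (determinant = 0)


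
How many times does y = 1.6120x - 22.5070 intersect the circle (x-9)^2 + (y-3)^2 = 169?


Substitute y = 1.6120x - 22.5070: (x-9)^2 + (1.6120x- 22.5070-3)^2 = 169
Expand to Ax^2 + Bx + C = 0, where b-k = -25.507
A = 1+m^2 = 3.598544
B = 2(m(b-k) - h) = 2(1.6120*(-25.507) - 9) = -100.234568
C = h^2 + (b-k)^2 - r^2 = 81 + 650.607049 - 169 = 562.607049
disc = B^2-4AC = 10046.9686 - 8098.2649 = 1948.7037
disc > 0

2 intersection points


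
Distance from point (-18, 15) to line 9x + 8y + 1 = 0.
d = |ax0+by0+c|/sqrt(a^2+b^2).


|9*(-18) + 8*15 + 1| = |-41| = 41
sqrt(81 + 64) = sqrt(145) = 12.0416
d = 41/sqrt(145) = 3.4049

3.4049


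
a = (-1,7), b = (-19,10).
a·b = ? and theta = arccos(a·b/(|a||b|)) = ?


a·b = -1*(-19) + 7*10 = 19 + 70 = 89
|a| = sqrt(1+49) = 7.0711
|b| = sqrt(361+100) = 21.4709
cos(theta) = 89/(sqrt(50)*sqrt(461)) = 89/sqrt(23050) = 0.586212
theta = arccos(89/sqrt(23050)) = 54.1114 degrees

a·b = 89, theta = 54.1114 deg


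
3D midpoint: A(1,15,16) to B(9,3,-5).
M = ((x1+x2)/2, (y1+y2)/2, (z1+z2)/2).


Mx = (1+9)/2 = 5.0000
My = (15+3)/2 = 9.0000
Mz = (16- 5)/2 = 5.5000

M = (5.0000, 9.0000, 5.5000)


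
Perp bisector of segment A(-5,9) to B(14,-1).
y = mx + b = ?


Midpoint = (4.5, 4)
Slope of AB = dy/dx = -10/19 = -0.5263
Perp slope = -dx/dy = 19/10 = 1.9000
b = My - (perp slope)*Mx = 4 + (19*4.5)/(-10) = 4 - 8.5500 = -4.5500

y = 1.9000x - 4.5500


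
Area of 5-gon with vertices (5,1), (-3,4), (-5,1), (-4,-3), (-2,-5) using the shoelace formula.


sum(xi*y_{i+1}) = 5*4 - 3*1 - 5*(-3) - 4*(-5) - 2*1 = 50
sum(yi*x_{i+1}) = 1*(-3) + 4*(-5) + 1*(-4) - 3*(-2) - 5*5 = -46
Area = |50 + 46|/2 = 96/2 = 48.0000

48.0000 sq units


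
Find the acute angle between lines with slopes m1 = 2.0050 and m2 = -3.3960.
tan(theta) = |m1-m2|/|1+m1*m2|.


m1-m2 = 5.401
1+m1*m2 = -5.80898
tan(theta) = |5.401/(-5.80898)| = 0.929767
theta = arctan(|5.401/(-5.80898)|) = 42.9157 degrees (acute angle)

42.9157 degrees


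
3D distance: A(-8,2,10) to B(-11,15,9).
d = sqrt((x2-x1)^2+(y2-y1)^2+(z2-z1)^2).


dx=-3, dy=13, dz=-1
d = sqrt(9+169+1) = sqrt(179) = 13.3791

13.3791


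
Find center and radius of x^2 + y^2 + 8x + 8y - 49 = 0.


h = -D/2 = -8/2 = -4
k = -E/2 = -8/2 = -4
r^2 = h^2 + k^2 - F = 16 + 16 + 49 = 81
r = 9

Center (-4, -4), radius = 9


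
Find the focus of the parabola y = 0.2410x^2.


a = 0.2410
4a = 0.9640
focus = (0, 1/0.9640) = (0, 1.0373)

Focus = (0, 1.0373)


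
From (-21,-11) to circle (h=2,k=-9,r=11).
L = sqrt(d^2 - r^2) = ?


d = sqrt((-21-2)^2 + (-11+ 9)^2) = sqrt(529+4) = 23.0868
L = sqrt(533.0000 - 121) = sqrt(412.0000) = 20.2978

20.2978


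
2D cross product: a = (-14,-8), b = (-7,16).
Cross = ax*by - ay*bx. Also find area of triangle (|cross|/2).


cross = -14*16 + 8*(-7) = -224 - 56 = -280
Triangle area = |-280|/2 = 280/2 = 140.0000

cross = -280, triangle area = 140.0000


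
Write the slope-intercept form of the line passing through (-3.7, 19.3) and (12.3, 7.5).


m = (-11.8)/(16.0) = -0.7375
b = y1 - m*x1 = 19.3 - (-11.8*(-3.7))/(16.0) = 19.3 - 2.7288 = 16.5712

y = -0.7375x + 16.5712


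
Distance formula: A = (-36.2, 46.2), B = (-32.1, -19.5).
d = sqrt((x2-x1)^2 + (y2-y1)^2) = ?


dx = -32.1 + 36.2 = 4.1
dy = -19.5 - 46.2 = -65.7
d = sqrt(16.81 + 4316.49) = sqrt(4333.3) = 65.8278

65.8278


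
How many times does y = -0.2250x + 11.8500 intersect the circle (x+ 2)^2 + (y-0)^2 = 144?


Substitute y = -0.2250x + 11.8500: (x+ 2)^2 + (-0.2250x+11.8500-0)^2 = 144
Expand to Ax^2 + Bx + C = 0, where b-k = 11.85
A = 1+m^2 = 1.050625
B = 2(m(b-k) - h) = 2(-0.2250*11.85 + 2) = -1.3325
C = h^2 + (b-k)^2 - r^2 = 4 + 140.4225 - 144 = 0.4225
disc = B^2-4AC = 1.7756 - 1.7756 = 0
disc = 0

1 intersection point (tangent)


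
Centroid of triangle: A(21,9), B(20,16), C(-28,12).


Gx = (21+20- 28)/3 = 13/3 = 4.3333
Gy = (9+16+12)/3 = 37/3 = 12.3333

G = (4.3333, 12.3333)


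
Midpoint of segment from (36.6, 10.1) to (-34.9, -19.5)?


Mx = (36.6 - 34.9)/2 = 1.7/2 = 0.8500
My = (10.1 - 19.5)/2 = -9.4/2 = -4.7000

(0.8500, -4.7000)


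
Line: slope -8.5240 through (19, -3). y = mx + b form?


y + 3 = -8.5240(x - 19)
y = -8.5240x - 3 + 8.5240*19
y = -8.5240x + 158.9560

y = -8.5240x + 158.9560


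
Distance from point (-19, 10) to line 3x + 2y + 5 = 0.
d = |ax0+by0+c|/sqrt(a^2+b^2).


|3*(-19) + 2*10 + 5| = |-32| = 32
sqrt(9 + 4) = sqrt(13) = 3.6056
d = 32/sqrt(13) = 8.8752

8.8752


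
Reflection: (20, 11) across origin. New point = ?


Reflection rule for origin: (-x, -y)
(20, 11) -> (-20, -11)

(-20, -11)


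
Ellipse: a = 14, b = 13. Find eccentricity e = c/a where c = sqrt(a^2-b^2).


c = sqrt(196-169) = sqrt(27) = 5.1962
e = c/a = sqrt(27)/14 = 0.3712

e = 0.3712


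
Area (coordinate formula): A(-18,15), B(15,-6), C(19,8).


-18*(-6-8) = 252
15*(8-15) = -105
19*(15+ 6) = 399
sum = 546
Area = |546|/2 = 273.0000

273.0000 sq units


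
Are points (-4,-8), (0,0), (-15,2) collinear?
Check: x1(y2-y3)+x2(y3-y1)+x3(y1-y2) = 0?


-4*(0-2) + 0*(2+ 8) - 15*(-8-0)
= 8 + 0 + 120 = 128

No, not collinear (determinant = 128)


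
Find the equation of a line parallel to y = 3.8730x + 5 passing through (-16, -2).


Parallel lines have equal slopes.
m2 = 3.8730
b2 = -2 - 3.8730*(-16) = 59.9680

y = 3.8730x + 59.9680
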